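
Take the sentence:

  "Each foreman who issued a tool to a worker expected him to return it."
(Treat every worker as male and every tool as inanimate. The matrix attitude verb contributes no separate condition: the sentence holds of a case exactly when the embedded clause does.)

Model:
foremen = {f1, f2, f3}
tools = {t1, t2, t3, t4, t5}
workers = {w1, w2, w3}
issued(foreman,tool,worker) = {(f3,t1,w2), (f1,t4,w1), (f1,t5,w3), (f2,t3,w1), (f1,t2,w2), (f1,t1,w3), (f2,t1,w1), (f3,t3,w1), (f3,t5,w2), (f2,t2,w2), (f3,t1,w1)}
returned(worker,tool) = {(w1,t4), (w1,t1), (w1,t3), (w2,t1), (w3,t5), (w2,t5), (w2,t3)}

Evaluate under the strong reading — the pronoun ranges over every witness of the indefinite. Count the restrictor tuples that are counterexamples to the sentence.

"him" takes "a worker" as antecedent and "it" takes "a tool"; both are donkey pronouns co-varying with the restrictor.
Strong reading: for every (f,t,w) with issued(f,t,w), returned(w,t).
Restrictor triples: (f1,t1,w3)→returned(w3,t1) ✗  (f1,t2,w2)→returned(w2,t2) ✗  (f1,t4,w1)→returned(w1,t4) ✓  (f1,t5,w3)→returned(w3,t5) ✓  (f2,t1,w1)→returned(w1,t1) ✓  (f2,t2,w2)→returned(w2,t2) ✗  (f2,t3,w1)→returned(w1,t3) ✓  (f3,t1,w1)→returned(w1,t1) ✓  (f3,t1,w2)→returned(w2,t1) ✓  (f3,t3,w1)→returned(w1,t3) ✓  (f3,t5,w2)→returned(w2,t5) ✓
Counterexamples (restrictor triples failing the scope): 3.

3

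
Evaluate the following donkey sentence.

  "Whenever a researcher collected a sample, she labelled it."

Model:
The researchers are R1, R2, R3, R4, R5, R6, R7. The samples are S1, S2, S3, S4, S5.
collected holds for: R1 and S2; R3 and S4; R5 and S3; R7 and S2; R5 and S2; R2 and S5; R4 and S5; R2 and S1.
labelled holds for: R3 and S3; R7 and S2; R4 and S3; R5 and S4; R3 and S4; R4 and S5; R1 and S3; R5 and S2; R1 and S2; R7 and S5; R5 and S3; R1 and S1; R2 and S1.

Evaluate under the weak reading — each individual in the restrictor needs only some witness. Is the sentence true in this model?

True

"it" takes "a sample" as antecedent — a donkey pronoun bound across the clause boundary.
Weak reading: every researcher r with some collected-sample has at least one collected-sample s such that labelled(r,s).
Per researcher: R1:✓  R2:✓  R3:✓  R4:✓  R5:✓  R7:✓
Every researcher in the restrictor has a witness.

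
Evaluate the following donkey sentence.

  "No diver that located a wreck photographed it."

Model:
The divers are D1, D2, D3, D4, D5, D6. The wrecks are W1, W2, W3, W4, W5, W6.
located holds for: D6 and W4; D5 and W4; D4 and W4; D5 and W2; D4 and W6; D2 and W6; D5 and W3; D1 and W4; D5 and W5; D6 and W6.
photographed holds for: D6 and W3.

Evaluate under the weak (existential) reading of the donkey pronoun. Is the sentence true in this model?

"it" takes "a wreck" as antecedent — a donkey pronoun bound across the clause boundary.
Truth condition: for no (d,w) with located(d,w) does photographed(d,w) hold.
Restrictor pairs — does the scope hold? (D1,W4):fails  (D2,W6):fails  (D4,W4):fails  (D4,W6):fails  (D5,W2):fails  (D5,W3):fails  (D5,W4):fails  (D5,W5):fails  (D6,W4):fails  (D6,W6):fails
Scope holds for no restrictor pair, so the sentence is true.

True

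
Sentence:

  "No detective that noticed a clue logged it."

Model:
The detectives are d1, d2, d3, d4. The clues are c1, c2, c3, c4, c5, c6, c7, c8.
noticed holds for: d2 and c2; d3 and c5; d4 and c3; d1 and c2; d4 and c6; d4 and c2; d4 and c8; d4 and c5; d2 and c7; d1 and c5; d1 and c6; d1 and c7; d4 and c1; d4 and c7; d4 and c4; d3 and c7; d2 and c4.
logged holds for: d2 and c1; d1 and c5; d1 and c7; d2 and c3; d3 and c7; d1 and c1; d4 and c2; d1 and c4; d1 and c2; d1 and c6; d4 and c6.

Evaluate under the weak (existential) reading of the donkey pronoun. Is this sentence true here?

False

"it" takes "a clue" as antecedent — a donkey pronoun bound across the clause boundary.
Truth condition: for no (d,c) with noticed(d,c) does logged(d,c) hold.
Restrictor pairs — does the scope hold? (d1,c2):holds  (d1,c5):holds  (d1,c6):holds  (d1,c7):holds  (d2,c2):fails  (d2,c4):fails  (d2,c7):fails  (d3,c5):fails  (d3,c7):holds  (d4,c1):fails  (d4,c2):holds  (d4,c3):fails  (d4,c4):fails  (d4,c5):fails  (d4,c6):holds  (d4,c7):fails  (d4,c8):fails
Scope holds for 7 pair(s), so the sentence is false.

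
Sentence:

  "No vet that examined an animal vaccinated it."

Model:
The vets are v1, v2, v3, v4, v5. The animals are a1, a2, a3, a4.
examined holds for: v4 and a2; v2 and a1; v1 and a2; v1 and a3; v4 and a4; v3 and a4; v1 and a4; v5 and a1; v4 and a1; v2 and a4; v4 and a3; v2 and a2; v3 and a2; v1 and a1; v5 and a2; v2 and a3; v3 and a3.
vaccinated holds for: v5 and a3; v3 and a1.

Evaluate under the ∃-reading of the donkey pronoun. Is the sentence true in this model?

"it" takes "an animal" as antecedent — a donkey pronoun bound across the clause boundary.
Truth condition: for no (v,a) with examined(v,a) does vaccinated(v,a) hold.
Restrictor pairs — does the scope hold? (v1,a1):fails  (v1,a2):fails  (v1,a3):fails  (v1,a4):fails  (v2,a1):fails  (v2,a2):fails  (v2,a3):fails  (v2,a4):fails  (v3,a2):fails  (v3,a3):fails  (v3,a4):fails  (v4,a1):fails  (v4,a2):fails  (v4,a3):fails  (v4,a4):fails  (v5,a1):fails  (v5,a2):fails
Scope holds for no restrictor pair, so the sentence is true.

True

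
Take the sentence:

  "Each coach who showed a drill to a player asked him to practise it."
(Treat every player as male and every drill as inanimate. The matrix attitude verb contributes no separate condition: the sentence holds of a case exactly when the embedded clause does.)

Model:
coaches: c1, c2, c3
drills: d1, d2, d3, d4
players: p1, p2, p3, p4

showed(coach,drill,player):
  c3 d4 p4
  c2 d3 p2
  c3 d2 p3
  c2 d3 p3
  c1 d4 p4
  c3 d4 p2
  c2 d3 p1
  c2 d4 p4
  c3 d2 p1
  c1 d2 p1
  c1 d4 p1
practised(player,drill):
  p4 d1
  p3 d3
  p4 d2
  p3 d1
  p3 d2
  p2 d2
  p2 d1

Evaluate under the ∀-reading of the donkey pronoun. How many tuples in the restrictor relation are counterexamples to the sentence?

9

"him" takes "a player" as antecedent and "it" takes "a drill"; both are donkey pronouns co-varying with the restrictor.
Strong reading: for every (c,d,p) with showed(c,d,p), practised(p,d).
Restrictor triples: (c1,d2,p1)→practised(p1,d2) ✗  (c1,d4,p1)→practised(p1,d4) ✗  (c1,d4,p4)→practised(p4,d4) ✗  (c2,d3,p1)→practised(p1,d3) ✗  (c2,d3,p2)→practised(p2,d3) ✗  (c2,d3,p3)→practised(p3,d3) ✓  (c2,d4,p4)→practised(p4,d4) ✗  (c3,d2,p1)→practised(p1,d2) ✗  (c3,d2,p3)→practised(p3,d2) ✓  (c3,d4,p2)→practised(p2,d4) ✗  (c3,d4,p4)→practised(p4,d4) ✗
Counterexamples (restrictor triples failing the scope): 9.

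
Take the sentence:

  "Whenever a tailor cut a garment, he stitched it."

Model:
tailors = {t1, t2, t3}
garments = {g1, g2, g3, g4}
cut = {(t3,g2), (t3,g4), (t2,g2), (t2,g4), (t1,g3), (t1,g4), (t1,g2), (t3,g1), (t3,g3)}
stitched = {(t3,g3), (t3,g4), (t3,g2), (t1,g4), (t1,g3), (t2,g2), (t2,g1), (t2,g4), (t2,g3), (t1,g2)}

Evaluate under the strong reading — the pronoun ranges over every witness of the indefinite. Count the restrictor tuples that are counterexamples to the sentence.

"it" takes "a garment" as antecedent — a donkey pronoun bound across the clause boundary.
Strong reading: for every (t,g) with cut(t,g), stitched(t,g).
Restrictor pairs: (t1,g2) ✓  (t1,g3) ✓  (t1,g4) ✓  (t2,g2) ✓  (t2,g4) ✓  (t3,g1) ✗  (t3,g2) ✓  (t3,g3) ✓  (t3,g4) ✓
Counterexamples (restrictor pairs failing the scope): 1.

1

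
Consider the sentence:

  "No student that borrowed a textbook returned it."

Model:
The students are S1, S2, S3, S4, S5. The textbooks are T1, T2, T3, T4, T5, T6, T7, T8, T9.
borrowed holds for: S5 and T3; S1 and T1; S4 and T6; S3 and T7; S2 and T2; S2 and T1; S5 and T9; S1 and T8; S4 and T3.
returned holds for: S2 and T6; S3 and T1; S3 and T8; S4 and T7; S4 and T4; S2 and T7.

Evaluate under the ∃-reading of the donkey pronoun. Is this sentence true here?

True

"it" takes "a textbook" as antecedent — a donkey pronoun bound across the clause boundary.
Truth condition: for no (s,t) with borrowed(s,t) does returned(s,t) hold.
Restrictor pairs — does the scope hold? (S1,T1):fails  (S1,T8):fails  (S2,T1):fails  (S2,T2):fails  (S3,T7):fails  (S4,T3):fails  (S4,T6):fails  (S5,T3):fails  (S5,T9):fails
Scope holds for no restrictor pair, so the sentence is true.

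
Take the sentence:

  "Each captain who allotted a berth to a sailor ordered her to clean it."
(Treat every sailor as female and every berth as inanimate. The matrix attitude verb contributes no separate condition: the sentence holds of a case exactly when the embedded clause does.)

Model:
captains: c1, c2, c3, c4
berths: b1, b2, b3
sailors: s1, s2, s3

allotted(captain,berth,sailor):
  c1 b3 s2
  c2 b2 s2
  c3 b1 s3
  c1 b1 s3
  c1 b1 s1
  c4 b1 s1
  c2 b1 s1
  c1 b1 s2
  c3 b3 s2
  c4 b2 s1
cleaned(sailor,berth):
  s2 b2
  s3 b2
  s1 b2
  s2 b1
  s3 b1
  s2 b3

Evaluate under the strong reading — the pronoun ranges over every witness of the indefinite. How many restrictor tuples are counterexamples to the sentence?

"her" takes "a sailor" as antecedent and "it" takes "a berth"; both are donkey pronouns co-varying with the restrictor.
Strong reading: for every (c,b,s) with allotted(c,b,s), cleaned(s,b).
Restrictor triples: (c1,b1,s1)→cleaned(s1,b1) ✗  (c1,b1,s2)→cleaned(s2,b1) ✓  (c1,b1,s3)→cleaned(s3,b1) ✓  (c1,b3,s2)→cleaned(s2,b3) ✓  (c2,b1,s1)→cleaned(s1,b1) ✗  (c2,b2,s2)→cleaned(s2,b2) ✓  (c3,b1,s3)→cleaned(s3,b1) ✓  (c3,b3,s2)→cleaned(s2,b3) ✓  (c4,b1,s1)→cleaned(s1,b1) ✗  (c4,b2,s1)→cleaned(s1,b2) ✓
Counterexamples (restrictor triples failing the scope): 3.

3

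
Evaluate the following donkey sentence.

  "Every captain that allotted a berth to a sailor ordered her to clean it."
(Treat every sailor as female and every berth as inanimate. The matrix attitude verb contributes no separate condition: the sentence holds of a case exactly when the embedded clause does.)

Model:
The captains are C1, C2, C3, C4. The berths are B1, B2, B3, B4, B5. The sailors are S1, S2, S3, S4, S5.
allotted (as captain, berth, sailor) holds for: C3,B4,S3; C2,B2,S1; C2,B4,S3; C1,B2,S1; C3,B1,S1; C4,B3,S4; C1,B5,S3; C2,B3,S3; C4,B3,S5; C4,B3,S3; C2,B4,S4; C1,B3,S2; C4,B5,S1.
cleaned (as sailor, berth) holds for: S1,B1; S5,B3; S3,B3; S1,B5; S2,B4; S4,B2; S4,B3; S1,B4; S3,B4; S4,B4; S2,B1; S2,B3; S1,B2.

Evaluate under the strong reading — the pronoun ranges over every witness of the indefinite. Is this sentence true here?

"her" takes "a sailor" as antecedent and "it" takes "a berth"; both are donkey pronouns co-varying with the restrictor.
Strong reading: for every (c,b,s) with allotted(c,b,s), cleaned(s,b).
Restrictor triples: (C1,B2,S1)→cleaned(S1,B2) ✓  (C1,B3,S2)→cleaned(S2,B3) ✓  (C1,B5,S3)→cleaned(S3,B5) ✗  (C2,B2,S1)→cleaned(S1,B2) ✓  (C2,B3,S3)→cleaned(S3,B3) ✓  (C2,B4,S3)→cleaned(S3,B4) ✓  (C2,B4,S4)→cleaned(S4,B4) ✓  (C3,B1,S1)→cleaned(S1,B1) ✓  (C3,B4,S3)→cleaned(S3,B4) ✓  (C4,B3,S3)→cleaned(S3,B3) ✓  (C4,B3,S4)→cleaned(S4,B3) ✓  (C4,B3,S5)→cleaned(S5,B3) ✓  (C4,B5,S1)→cleaned(S1,B5) ✓
Counterexample: (C1,B5,S3) — cleaned(S3,B5) does not hold.

False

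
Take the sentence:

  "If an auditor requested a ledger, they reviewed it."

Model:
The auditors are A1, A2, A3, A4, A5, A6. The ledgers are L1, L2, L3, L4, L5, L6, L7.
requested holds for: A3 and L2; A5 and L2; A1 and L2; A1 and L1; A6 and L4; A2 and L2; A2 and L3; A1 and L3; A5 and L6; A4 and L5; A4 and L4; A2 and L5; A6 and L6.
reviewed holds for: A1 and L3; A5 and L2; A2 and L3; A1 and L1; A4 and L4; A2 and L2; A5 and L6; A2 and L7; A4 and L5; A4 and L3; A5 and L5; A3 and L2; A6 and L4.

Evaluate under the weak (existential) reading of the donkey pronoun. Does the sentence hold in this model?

True

"it" takes "a ledger" as antecedent — a donkey pronoun bound across the clause boundary.
Weak reading: every auditor a with some requested-ledger has at least one requested-ledger l such that reviewed(a,l).
Per auditor: A1:✓  A2:✓  A3:✓  A4:✓  A5:✓  A6:✓
Every auditor in the restrictor has a witness.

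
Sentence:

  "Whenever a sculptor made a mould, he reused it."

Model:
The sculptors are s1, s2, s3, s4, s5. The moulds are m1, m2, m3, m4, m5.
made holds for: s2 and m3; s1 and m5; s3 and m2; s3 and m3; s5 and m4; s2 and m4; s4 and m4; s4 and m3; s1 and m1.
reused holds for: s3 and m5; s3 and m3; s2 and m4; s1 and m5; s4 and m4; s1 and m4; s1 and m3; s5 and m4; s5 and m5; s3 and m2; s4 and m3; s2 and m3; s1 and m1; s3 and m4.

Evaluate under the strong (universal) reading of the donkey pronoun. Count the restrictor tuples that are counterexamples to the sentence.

0

"it" takes "a mould" as antecedent — a donkey pronoun bound across the clause boundary.
Strong reading: for every (s,m) with made(s,m), reused(s,m).
Restrictor pairs: (s1,m1) ✓  (s1,m5) ✓  (s2,m3) ✓  (s2,m4) ✓  (s3,m2) ✓  (s3,m3) ✓  (s4,m3) ✓  (s4,m4) ✓  (s5,m4) ✓
Counterexamples (restrictor pairs failing the scope): 0.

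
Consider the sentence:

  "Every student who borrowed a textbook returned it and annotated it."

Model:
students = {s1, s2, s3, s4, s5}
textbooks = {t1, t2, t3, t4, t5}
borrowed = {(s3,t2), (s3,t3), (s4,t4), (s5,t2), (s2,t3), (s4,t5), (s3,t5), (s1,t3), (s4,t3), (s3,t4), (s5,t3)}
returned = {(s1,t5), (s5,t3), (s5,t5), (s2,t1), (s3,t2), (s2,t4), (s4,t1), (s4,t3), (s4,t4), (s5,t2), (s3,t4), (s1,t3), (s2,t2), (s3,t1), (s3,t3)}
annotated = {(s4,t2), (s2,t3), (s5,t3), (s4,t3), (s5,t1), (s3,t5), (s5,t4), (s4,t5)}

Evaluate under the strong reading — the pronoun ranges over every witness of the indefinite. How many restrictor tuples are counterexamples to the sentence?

"it" takes "a textbook" as antecedent — a donkey pronoun bound across the clause boundary.
Strong reading: for every (s,t) with borrowed(s,t), returned(s,t) ∧ annotated(s,t).
Restrictor pairs: (s1,t3) ✗  (s2,t3) ✗  (s3,t2) ✗  (s3,t3) ✗  (s3,t4) ✗  (s3,t5) ✗  (s4,t3) ✓  (s4,t4) ✗  (s4,t5) ✗  (s5,t2) ✗  (s5,t3) ✓
Counterexamples (restrictor pairs failing the scope): 9.

9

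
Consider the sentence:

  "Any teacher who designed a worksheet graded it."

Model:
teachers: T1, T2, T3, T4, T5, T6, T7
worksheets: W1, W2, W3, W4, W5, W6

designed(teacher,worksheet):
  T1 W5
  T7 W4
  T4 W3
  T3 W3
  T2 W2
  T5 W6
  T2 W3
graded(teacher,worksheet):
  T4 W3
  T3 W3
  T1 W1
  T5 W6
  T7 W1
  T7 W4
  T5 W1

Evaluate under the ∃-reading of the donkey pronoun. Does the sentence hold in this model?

"it" takes "a worksheet" as antecedent — a donkey pronoun bound across the clause boundary.
Weak reading: every teacher t with some designed-worksheet has at least one designed-worksheet w such that graded(t,w).
Per teacher: T1:✗  T2:✗  T3:✓  T4:✓  T5:✓  T7:✓
T1 has no witness among its designed-worksheets.

False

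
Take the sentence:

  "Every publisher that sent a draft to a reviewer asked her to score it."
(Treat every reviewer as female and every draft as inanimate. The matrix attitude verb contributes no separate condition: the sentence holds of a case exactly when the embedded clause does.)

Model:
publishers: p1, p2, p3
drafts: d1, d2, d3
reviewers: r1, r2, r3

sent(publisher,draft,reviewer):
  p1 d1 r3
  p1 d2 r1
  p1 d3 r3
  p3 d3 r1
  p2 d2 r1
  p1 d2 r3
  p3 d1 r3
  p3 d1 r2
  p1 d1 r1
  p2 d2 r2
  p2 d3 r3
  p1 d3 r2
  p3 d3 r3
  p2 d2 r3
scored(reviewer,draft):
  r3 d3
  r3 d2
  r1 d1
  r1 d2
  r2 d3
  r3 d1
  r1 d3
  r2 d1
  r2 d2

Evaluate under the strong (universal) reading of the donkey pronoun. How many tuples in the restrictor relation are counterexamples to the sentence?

0

"her" takes "a reviewer" as antecedent and "it" takes "a draft"; both are donkey pronouns co-varying with the restrictor.
Strong reading: for every (p,d,r) with sent(p,d,r), scored(r,d).
Restrictor triples: (p1,d1,r1)→scored(r1,d1) ✓  (p1,d1,r3)→scored(r3,d1) ✓  (p1,d2,r1)→scored(r1,d2) ✓  (p1,d2,r3)→scored(r3,d2) ✓  (p1,d3,r2)→scored(r2,d3) ✓  (p1,d3,r3)→scored(r3,d3) ✓  (p2,d2,r1)→scored(r1,d2) ✓  (p2,d2,r2)→scored(r2,d2) ✓  (p2,d2,r3)→scored(r3,d2) ✓  (p2,d3,r3)→scored(r3,d3) ✓  (p3,d1,r2)→scored(r2,d1) ✓  (p3,d1,r3)→scored(r3,d1) ✓  (p3,d3,r1)→scored(r1,d3) ✓  (p3,d3,r3)→scored(r3,d3) ✓
Counterexamples (restrictor triples failing the scope): 0.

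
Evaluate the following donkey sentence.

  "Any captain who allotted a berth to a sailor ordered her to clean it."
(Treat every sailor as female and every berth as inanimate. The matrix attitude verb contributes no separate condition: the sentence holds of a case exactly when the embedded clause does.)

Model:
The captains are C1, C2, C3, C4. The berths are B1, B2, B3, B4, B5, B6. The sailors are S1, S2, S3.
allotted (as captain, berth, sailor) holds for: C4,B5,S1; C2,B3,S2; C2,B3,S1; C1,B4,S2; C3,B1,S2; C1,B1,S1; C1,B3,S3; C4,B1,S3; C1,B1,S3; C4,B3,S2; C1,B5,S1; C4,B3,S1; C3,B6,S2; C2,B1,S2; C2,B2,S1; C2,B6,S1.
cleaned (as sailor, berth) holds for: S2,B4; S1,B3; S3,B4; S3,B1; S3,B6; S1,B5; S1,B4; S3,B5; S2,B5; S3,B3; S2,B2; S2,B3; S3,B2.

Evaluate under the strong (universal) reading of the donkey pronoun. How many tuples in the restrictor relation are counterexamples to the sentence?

"her" takes "a sailor" as antecedent and "it" takes "a berth"; both are donkey pronouns co-varying with the restrictor.
Strong reading: for every (c,b,s) with allotted(c,b,s), cleaned(s,b).
Restrictor triples: (C1,B1,S1)→cleaned(S1,B1) ✗  (C1,B1,S3)→cleaned(S3,B1) ✓  (C1,B3,S3)→cleaned(S3,B3) ✓  (C1,B4,S2)→cleaned(S2,B4) ✓  (C1,B5,S1)→cleaned(S1,B5) ✓  (C2,B1,S2)→cleaned(S2,B1) ✗  (C2,B2,S1)→cleaned(S1,B2) ✗  (C2,B3,S1)→cleaned(S1,B3) ✓  (C2,B3,S2)→cleaned(S2,B3) ✓  (C2,B6,S1)→cleaned(S1,B6) ✗  (C3,B1,S2)→cleaned(S2,B1) ✗  (C3,B6,S2)→cleaned(S2,B6) ✗  (C4,B1,S3)→cleaned(S3,B1) ✓  (C4,B3,S1)→cleaned(S1,B3) ✓  (C4,B3,S2)→cleaned(S2,B3) ✓  (C4,B5,S1)→cleaned(S1,B5) ✓
Counterexamples (restrictor triples failing the scope): 6.

6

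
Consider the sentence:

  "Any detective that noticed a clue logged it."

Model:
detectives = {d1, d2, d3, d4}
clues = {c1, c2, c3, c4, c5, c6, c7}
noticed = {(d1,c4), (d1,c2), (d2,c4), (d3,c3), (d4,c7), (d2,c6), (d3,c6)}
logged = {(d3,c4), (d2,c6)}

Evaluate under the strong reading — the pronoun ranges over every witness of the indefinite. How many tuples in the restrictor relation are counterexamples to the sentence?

"it" takes "a clue" as antecedent — a donkey pronoun bound across the clause boundary.
Strong reading: for every (d,c) with noticed(d,c), logged(d,c).
Restrictor pairs: (d1,c2) ✗  (d1,c4) ✗  (d2,c4) ✗  (d2,c6) ✓  (d3,c3) ✗  (d3,c6) ✗  (d4,c7) ✗
Counterexamples (restrictor pairs failing the scope): 6.

6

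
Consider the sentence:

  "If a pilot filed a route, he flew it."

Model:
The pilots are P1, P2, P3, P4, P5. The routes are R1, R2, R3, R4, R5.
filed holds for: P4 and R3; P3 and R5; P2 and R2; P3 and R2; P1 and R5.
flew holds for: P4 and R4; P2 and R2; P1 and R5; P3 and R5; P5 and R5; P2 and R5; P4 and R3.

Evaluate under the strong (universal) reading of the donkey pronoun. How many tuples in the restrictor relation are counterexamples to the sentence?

"it" takes "a route" as antecedent — a donkey pronoun bound across the clause boundary.
Strong reading: for every (p,r) with filed(p,r), flew(p,r).
Restrictor pairs: (P1,R5) ✓  (P2,R2) ✓  (P3,R2) ✗  (P3,R5) ✓  (P4,R3) ✓
Counterexamples (restrictor pairs failing the scope): 1.

1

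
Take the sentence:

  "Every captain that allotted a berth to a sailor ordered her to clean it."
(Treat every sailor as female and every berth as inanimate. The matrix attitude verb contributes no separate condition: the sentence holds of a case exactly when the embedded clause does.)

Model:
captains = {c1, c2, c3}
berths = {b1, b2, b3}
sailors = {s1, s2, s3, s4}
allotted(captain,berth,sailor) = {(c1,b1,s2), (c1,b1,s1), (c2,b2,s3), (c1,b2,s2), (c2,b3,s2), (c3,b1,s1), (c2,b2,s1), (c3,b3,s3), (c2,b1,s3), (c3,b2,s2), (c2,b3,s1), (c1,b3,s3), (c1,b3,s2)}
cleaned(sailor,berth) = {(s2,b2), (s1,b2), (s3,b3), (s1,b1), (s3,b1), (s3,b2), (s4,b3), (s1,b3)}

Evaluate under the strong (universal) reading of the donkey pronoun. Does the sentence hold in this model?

"her" takes "a sailor" as antecedent and "it" takes "a berth"; both are donkey pronouns co-varying with the restrictor.
Strong reading: for every (c,b,s) with allotted(c,b,s), cleaned(s,b).
Restrictor triples: (c1,b1,s1)→cleaned(s1,b1) ✓  (c1,b1,s2)→cleaned(s2,b1) ✗  (c1,b2,s2)→cleaned(s2,b2) ✓  (c1,b3,s2)→cleaned(s2,b3) ✗  (c1,b3,s3)→cleaned(s3,b3) ✓  (c2,b1,s3)→cleaned(s3,b1) ✓  (c2,b2,s1)→cleaned(s1,b2) ✓  (c2,b2,s3)→cleaned(s3,b2) ✓  (c2,b3,s1)→cleaned(s1,b3) ✓  (c2,b3,s2)→cleaned(s2,b3) ✗  (c3,b1,s1)→cleaned(s1,b1) ✓  (c3,b2,s2)→cleaned(s2,b2) ✓  (c3,b3,s3)→cleaned(s3,b3) ✓
Counterexample: (c1,b1,s2) — cleaned(s2,b1) does not hold.

False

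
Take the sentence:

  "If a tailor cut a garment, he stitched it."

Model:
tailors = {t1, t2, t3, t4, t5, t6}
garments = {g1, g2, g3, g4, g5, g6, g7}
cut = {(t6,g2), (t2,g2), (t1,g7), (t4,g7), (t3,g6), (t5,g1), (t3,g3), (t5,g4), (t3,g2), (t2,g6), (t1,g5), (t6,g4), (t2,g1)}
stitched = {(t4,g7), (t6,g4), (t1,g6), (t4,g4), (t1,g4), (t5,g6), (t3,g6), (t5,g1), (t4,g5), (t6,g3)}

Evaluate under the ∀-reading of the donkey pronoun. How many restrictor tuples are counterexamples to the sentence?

"it" takes "a garment" as antecedent — a donkey pronoun bound across the clause boundary.
Strong reading: for every (t,g) with cut(t,g), stitched(t,g).
Restrictor pairs: (t1,g5) ✗  (t1,g7) ✗  (t2,g1) ✗  (t2,g2) ✗  (t2,g6) ✗  (t3,g2) ✗  (t3,g3) ✗  (t3,g6) ✓  (t4,g7) ✓  (t5,g1) ✓  (t5,g4) ✗  (t6,g2) ✗  (t6,g4) ✓
Counterexamples (restrictor pairs failing the scope): 9.

9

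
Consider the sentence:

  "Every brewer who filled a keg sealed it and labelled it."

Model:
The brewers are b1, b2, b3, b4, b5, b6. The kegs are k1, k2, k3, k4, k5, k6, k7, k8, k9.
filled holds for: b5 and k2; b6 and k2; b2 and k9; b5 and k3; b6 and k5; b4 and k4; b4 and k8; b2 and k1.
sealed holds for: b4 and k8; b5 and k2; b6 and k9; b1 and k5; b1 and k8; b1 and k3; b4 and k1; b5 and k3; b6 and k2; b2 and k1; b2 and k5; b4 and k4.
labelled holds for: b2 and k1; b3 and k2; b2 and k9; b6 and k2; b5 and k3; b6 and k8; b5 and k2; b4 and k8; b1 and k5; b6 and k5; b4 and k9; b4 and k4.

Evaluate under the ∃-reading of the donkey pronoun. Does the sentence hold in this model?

True

"it" takes "a keg" as antecedent — a donkey pronoun bound across the clause boundary.
Weak reading: every brewer b with some filled-keg has at least one filled-keg k such that sealed(b,k) ∧ labelled(b,k).
Per brewer: b2:✓  b4:✓  b5:✓  b6:✓
Every brewer in the restrictor has a witness.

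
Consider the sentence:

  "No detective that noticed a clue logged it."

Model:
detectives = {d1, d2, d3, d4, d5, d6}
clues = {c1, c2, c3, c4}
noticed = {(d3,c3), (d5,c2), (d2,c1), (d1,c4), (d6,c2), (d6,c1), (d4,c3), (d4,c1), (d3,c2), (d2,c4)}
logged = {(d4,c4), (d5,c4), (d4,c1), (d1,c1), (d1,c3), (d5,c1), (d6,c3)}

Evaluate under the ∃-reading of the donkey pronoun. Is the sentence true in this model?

"it" takes "a clue" as antecedent — a donkey pronoun bound across the clause boundary.
Truth condition: for no (d,c) with noticed(d,c) does logged(d,c) hold.
Restrictor pairs — does the scope hold? (d1,c4):fails  (d2,c1):fails  (d2,c4):fails  (d3,c2):fails  (d3,c3):fails  (d4,c1):holds  (d4,c3):fails  (d5,c2):fails  (d6,c1):fails  (d6,c2):fails
Scope holds for 1 pair(s), so the sentence is false.

False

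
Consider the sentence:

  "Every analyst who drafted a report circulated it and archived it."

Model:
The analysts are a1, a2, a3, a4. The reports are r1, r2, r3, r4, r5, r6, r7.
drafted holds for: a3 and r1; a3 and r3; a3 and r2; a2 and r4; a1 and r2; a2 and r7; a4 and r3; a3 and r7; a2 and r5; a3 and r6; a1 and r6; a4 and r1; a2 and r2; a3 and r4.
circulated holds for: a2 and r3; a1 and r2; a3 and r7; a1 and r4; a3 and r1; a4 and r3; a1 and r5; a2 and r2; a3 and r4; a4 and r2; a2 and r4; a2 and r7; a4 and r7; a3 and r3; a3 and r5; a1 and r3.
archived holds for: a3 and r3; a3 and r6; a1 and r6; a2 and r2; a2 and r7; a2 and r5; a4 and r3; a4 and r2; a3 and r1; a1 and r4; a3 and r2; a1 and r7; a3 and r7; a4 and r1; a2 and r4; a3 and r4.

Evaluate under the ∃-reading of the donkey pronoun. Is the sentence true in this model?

False

"it" takes "a report" as antecedent — a donkey pronoun bound across the clause boundary.
Weak reading: every analyst a with some drafted-report has at least one drafted-report r such that circulated(a,r) ∧ archived(a,r).
Per analyst: a1:✗  a2:✓  a3:✓  a4:✓
a1 has no witness among its drafted-reports.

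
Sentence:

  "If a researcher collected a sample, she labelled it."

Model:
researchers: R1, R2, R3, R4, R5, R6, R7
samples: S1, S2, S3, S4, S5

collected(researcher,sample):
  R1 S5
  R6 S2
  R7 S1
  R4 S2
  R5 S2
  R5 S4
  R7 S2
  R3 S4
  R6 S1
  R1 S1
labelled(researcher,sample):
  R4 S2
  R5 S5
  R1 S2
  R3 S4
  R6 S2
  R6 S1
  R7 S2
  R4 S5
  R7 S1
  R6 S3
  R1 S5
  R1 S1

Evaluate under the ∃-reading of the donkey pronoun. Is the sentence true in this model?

"it" takes "a sample" as antecedent — a donkey pronoun bound across the clause boundary.
Weak reading: every researcher r with some collected-sample has at least one collected-sample s such that labelled(r,s).
Per researcher: R1:✓  R3:✓  R4:✓  R5:✗  R6:✓  R7:✓
R5 has no witness among its collected-samples.

False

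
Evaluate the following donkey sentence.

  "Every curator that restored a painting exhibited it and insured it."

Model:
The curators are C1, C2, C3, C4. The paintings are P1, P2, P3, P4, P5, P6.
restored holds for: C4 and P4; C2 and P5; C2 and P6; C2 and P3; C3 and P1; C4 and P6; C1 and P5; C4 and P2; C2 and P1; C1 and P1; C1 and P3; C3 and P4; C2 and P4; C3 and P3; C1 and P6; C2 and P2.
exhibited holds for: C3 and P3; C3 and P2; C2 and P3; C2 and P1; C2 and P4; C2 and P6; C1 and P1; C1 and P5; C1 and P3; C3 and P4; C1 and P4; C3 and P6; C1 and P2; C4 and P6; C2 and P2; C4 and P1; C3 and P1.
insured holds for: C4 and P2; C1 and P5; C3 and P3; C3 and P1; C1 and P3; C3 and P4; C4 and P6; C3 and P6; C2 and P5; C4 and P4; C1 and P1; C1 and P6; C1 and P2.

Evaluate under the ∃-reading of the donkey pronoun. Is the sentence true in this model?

False

"it" takes "a painting" as antecedent — a donkey pronoun bound across the clause boundary.
Weak reading: every curator c with some restored-painting has at least one restored-painting p such that exhibited(c,p) ∧ insured(c,p).
Per curator: C1:✓  C2:✗  C3:✓  C4:✓
C2 has no witness among its restored-paintings.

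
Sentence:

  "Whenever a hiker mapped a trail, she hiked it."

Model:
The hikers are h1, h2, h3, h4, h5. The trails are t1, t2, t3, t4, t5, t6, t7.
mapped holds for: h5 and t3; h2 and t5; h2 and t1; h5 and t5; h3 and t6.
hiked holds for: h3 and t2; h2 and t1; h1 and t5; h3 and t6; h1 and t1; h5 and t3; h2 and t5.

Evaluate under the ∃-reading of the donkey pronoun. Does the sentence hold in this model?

True

"it" takes "a trail" as antecedent — a donkey pronoun bound across the clause boundary.
Weak reading: every hiker h with some mapped-trail has at least one mapped-trail t such that hiked(h,t).
Per hiker: h2:✓  h3:✓  h5:✓
Every hiker in the restrictor has a witness.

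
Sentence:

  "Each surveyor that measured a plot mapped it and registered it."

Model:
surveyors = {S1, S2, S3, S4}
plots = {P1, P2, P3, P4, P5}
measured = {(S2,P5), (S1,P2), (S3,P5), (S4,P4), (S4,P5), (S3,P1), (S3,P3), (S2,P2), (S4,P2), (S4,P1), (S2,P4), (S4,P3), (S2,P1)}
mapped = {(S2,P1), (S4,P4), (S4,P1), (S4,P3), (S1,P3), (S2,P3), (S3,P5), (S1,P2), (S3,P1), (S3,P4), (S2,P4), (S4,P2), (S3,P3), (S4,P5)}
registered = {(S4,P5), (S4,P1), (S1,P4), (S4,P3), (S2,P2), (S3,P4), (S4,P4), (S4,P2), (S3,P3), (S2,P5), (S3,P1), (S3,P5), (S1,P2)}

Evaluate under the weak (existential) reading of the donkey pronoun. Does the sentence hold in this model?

"it" takes "a plot" as antecedent — a donkey pronoun bound across the clause boundary.
Weak reading: every surveyor s with some measured-plot has at least one measured-plot p such that mapped(s,p) ∧ registered(s,p).
Per surveyor: S1:✓  S2:✗  S3:✓  S4:✓
S2 has no witness among its measured-plots.

False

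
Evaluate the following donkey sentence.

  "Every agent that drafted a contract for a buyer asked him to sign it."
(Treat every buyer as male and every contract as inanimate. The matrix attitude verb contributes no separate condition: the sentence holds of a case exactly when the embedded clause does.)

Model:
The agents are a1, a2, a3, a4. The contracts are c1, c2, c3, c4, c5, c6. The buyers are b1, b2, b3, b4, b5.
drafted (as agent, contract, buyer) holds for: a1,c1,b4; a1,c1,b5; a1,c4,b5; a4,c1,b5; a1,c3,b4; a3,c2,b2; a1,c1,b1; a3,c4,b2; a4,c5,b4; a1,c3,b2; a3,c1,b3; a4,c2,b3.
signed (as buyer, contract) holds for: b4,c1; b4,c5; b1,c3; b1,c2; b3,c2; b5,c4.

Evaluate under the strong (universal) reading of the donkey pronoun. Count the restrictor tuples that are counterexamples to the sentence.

"him" takes "a buyer" as antecedent and "it" takes "a contract"; both are donkey pronouns co-varying with the restrictor.
Strong reading: for every (a,c,b) with drafted(a,c,b), signed(b,c).
Restrictor triples: (a1,c1,b1)→signed(b1,c1) ✗  (a1,c1,b4)→signed(b4,c1) ✓  (a1,c1,b5)→signed(b5,c1) ✗  (a1,c3,b2)→signed(b2,c3) ✗  (a1,c3,b4)→signed(b4,c3) ✗  (a1,c4,b5)→signed(b5,c4) ✓  (a3,c1,b3)→signed(b3,c1) ✗  (a3,c2,b2)→signed(b2,c2) ✗  (a3,c4,b2)→signed(b2,c4) ✗  (a4,c1,b5)→signed(b5,c1) ✗  (a4,c2,b3)→signed(b3,c2) ✓  (a4,c5,b4)→signed(b4,c5) ✓
Counterexamples (restrictor triples failing the scope): 8.

8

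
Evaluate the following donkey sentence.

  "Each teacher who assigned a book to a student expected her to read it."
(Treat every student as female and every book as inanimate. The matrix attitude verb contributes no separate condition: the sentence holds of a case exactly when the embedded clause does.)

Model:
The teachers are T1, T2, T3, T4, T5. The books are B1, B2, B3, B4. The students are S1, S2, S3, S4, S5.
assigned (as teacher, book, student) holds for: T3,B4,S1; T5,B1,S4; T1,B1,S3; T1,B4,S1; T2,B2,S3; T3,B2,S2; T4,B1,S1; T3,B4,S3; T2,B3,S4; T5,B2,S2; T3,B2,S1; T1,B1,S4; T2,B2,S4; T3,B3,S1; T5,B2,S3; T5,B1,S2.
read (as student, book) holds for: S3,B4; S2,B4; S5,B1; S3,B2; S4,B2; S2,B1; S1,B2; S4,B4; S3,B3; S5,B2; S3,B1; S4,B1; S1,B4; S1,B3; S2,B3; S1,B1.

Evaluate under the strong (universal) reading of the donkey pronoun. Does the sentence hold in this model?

False

"her" takes "a student" as antecedent and "it" takes "a book"; both are donkey pronouns co-varying with the restrictor.
Strong reading: for every (t,b,s) with assigned(t,b,s), read(s,b).
Restrictor triples: (T1,B1,S3)→read(S3,B1) ✓  (T1,B1,S4)→read(S4,B1) ✓  (T1,B4,S1)→read(S1,B4) ✓  (T2,B2,S3)→read(S3,B2) ✓  (T2,B2,S4)→read(S4,B2) ✓  (T2,B3,S4)→read(S4,B3) ✗  (T3,B2,S1)→read(S1,B2) ✓  (T3,B2,S2)→read(S2,B2) ✗  (T3,B3,S1)→read(S1,B3) ✓  (T3,B4,S1)→read(S1,B4) ✓  (T3,B4,S3)→read(S3,B4) ✓  (T4,B1,S1)→read(S1,B1) ✓  (T5,B1,S2)→read(S2,B1) ✓  (T5,B1,S4)→read(S4,B1) ✓  (T5,B2,S2)→read(S2,B2) ✗  (T5,B2,S3)→read(S3,B2) ✓
Counterexample: (T2,B3,S4) — read(S4,B3) does not hold.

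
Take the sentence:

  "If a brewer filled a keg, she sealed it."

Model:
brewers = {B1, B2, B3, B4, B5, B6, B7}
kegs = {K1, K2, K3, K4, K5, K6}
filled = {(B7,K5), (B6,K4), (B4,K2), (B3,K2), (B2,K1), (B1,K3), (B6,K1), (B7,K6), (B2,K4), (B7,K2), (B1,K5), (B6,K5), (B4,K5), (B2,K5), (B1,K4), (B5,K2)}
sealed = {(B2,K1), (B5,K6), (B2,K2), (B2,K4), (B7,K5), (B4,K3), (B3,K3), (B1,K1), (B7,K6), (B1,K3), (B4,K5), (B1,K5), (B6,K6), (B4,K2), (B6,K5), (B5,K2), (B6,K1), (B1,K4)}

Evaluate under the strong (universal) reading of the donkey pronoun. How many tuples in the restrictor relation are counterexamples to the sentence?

"it" takes "a keg" as antecedent — a donkey pronoun bound across the clause boundary.
Strong reading: for every (b,k) with filled(b,k), sealed(b,k).
Restrictor pairs: (B1,K3) ✓  (B1,K4) ✓  (B1,K5) ✓  (B2,K1) ✓  (B2,K4) ✓  (B2,K5) ✗  (B3,K2) ✗  (B4,K2) ✓  (B4,K5) ✓  (B5,K2) ✓  (B6,K1) ✓  (B6,K4) ✗  (B6,K5) ✓  (B7,K2) ✗  (B7,K5) ✓  (B7,K6) ✓
Counterexamples (restrictor pairs failing the scope): 4.

4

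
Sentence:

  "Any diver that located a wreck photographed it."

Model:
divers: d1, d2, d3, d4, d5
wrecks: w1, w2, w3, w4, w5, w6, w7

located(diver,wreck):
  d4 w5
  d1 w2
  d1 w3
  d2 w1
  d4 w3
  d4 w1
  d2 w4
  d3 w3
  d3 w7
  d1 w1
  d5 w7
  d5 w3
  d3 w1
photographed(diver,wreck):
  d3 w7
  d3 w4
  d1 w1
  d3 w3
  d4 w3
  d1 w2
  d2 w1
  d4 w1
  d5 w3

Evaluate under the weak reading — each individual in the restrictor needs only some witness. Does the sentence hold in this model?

True

"it" takes "a wreck" as antecedent — a donkey pronoun bound across the clause boundary.
Weak reading: every diver d with some located-wreck has at least one located-wreck w such that photographed(d,w).
Per diver: d1:✓  d2:✓  d3:✓  d4:✓  d5:✓
Every diver in the restrictor has a witness.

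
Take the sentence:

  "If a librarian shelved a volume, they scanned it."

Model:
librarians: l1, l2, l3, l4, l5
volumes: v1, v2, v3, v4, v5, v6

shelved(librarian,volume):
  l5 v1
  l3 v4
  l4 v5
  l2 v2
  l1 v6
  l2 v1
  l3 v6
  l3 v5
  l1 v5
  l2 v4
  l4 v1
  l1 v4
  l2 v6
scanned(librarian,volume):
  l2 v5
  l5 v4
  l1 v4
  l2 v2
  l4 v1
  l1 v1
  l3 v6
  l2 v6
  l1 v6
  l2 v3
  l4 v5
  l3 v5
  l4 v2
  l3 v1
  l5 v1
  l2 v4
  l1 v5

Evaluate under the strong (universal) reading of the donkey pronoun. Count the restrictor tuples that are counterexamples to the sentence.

2

"it" takes "a volume" as antecedent — a donkey pronoun bound across the clause boundary.
Strong reading: for every (l,v) with shelved(l,v), scanned(l,v).
Restrictor pairs: (l1,v4) ✓  (l1,v5) ✓  (l1,v6) ✓  (l2,v1) ✗  (l2,v2) ✓  (l2,v4) ✓  (l2,v6) ✓  (l3,v4) ✗  (l3,v5) ✓  (l3,v6) ✓  (l4,v1) ✓  (l4,v5) ✓  (l5,v1) ✓
Counterexamples (restrictor pairs failing the scope): 2.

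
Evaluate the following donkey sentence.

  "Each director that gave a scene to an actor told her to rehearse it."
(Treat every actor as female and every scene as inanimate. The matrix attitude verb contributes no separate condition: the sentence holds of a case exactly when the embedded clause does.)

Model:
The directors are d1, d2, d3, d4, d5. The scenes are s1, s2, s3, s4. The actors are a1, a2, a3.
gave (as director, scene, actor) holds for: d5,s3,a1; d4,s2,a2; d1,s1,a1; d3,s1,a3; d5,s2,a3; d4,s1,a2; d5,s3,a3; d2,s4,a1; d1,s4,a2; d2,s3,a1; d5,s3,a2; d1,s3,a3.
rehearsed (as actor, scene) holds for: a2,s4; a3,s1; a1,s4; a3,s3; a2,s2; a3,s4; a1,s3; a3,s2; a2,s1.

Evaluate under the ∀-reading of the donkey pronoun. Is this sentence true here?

"her" takes "an actor" as antecedent and "it" takes "a scene"; both are donkey pronouns co-varying with the restrictor.
Strong reading: for every (d,s,a) with gave(d,s,a), rehearsed(a,s).
Restrictor triples: (d1,s1,a1)→rehearsed(a1,s1) ✗  (d1,s3,a3)→rehearsed(a3,s3) ✓  (d1,s4,a2)→rehearsed(a2,s4) ✓  (d2,s3,a1)→rehearsed(a1,s3) ✓  (d2,s4,a1)→rehearsed(a1,s4) ✓  (d3,s1,a3)→rehearsed(a3,s1) ✓  (d4,s1,a2)→rehearsed(a2,s1) ✓  (d4,s2,a2)→rehearsed(a2,s2) ✓  (d5,s2,a3)→rehearsed(a3,s2) ✓  (d5,s3,a1)→rehearsed(a1,s3) ✓  (d5,s3,a2)→rehearsed(a2,s3) ✗  (d5,s3,a3)→rehearsed(a3,s3) ✓
Counterexample: (d1,s1,a1) — rehearsed(a1,s1) does not hold.

False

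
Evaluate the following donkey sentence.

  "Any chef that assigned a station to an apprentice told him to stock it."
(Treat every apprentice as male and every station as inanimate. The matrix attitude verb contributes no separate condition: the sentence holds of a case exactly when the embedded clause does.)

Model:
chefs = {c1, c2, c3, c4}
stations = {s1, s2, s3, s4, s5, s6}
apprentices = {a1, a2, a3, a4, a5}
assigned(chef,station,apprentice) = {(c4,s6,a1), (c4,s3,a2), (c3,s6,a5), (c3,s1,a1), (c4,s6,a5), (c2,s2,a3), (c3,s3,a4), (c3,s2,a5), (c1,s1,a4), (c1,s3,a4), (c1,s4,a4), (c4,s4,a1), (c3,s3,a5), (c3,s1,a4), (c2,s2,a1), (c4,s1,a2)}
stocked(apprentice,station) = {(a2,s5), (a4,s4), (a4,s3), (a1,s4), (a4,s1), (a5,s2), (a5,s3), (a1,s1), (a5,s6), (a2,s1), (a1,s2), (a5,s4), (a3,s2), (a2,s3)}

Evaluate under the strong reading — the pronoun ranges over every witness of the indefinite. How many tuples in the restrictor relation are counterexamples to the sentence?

"him" takes "an apprentice" as antecedent and "it" takes "a station"; both are donkey pronouns co-varying with the restrictor.
Strong reading: for every (c,s,a) with assigned(c,s,a), stocked(a,s).
Restrictor triples: (c1,s1,a4)→stocked(a4,s1) ✓  (c1,s3,a4)→stocked(a4,s3) ✓  (c1,s4,a4)→stocked(a4,s4) ✓  (c2,s2,a1)→stocked(a1,s2) ✓  (c2,s2,a3)→stocked(a3,s2) ✓  (c3,s1,a1)→stocked(a1,s1) ✓  (c3,s1,a4)→stocked(a4,s1) ✓  (c3,s2,a5)→stocked(a5,s2) ✓  (c3,s3,a4)→stocked(a4,s3) ✓  (c3,s3,a5)→stocked(a5,s3) ✓  (c3,s6,a5)→stocked(a5,s6) ✓  (c4,s1,a2)→stocked(a2,s1) ✓  (c4,s3,a2)→stocked(a2,s3) ✓  (c4,s4,a1)→stocked(a1,s4) ✓  (c4,s6,a1)→stocked(a1,s6) ✗  (c4,s6,a5)→stocked(a5,s6) ✓
Counterexamples (restrictor triples failing the scope): 1.

1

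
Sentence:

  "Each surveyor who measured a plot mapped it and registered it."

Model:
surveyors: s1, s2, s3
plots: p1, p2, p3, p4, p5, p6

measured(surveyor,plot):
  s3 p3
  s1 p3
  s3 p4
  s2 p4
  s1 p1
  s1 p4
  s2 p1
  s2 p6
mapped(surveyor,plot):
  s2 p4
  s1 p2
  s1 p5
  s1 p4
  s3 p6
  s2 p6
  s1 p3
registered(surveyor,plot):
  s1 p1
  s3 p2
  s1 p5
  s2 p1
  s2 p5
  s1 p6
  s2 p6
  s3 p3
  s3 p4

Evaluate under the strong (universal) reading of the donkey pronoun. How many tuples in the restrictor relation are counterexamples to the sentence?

"it" takes "a plot" as antecedent — a donkey pronoun bound across the clause boundary.
Strong reading: for every (s,p) with measured(s,p), mapped(s,p) ∧ registered(s,p).
Restrictor pairs: (s1,p1) ✗  (s1,p3) ✗  (s1,p4) ✗  (s2,p1) ✗  (s2,p4) ✗  (s2,p6) ✓  (s3,p3) ✗  (s3,p4) ✗
Counterexamples (restrictor pairs failing the scope): 7.

7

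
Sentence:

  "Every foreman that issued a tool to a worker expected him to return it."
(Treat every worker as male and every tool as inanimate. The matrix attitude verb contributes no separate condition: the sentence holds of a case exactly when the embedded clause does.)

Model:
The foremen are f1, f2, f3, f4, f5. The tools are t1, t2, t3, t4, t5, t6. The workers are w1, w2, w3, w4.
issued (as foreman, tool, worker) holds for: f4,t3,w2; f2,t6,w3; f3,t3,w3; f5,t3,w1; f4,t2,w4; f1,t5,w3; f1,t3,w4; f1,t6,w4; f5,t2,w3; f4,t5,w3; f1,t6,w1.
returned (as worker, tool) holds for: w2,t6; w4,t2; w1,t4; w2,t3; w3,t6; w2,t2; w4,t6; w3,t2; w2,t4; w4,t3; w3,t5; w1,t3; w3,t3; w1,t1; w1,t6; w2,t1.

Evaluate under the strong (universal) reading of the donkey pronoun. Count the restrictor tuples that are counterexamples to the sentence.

"him" takes "a worker" as antecedent and "it" takes "a tool"; both are donkey pronouns co-varying with the restrictor.
Strong reading: for every (f,t,w) with issued(f,t,w), returned(w,t).
Restrictor triples: (f1,t3,w4)→returned(w4,t3) ✓  (f1,t5,w3)→returned(w3,t5) ✓  (f1,t6,w1)→returned(w1,t6) ✓  (f1,t6,w4)→returned(w4,t6) ✓  (f2,t6,w3)→returned(w3,t6) ✓  (f3,t3,w3)→returned(w3,t3) ✓  (f4,t2,w4)→returned(w4,t2) ✓  (f4,t3,w2)→returned(w2,t3) ✓  (f4,t5,w3)→returned(w3,t5) ✓  (f5,t2,w3)→returned(w3,t2) ✓  (f5,t3,w1)→returned(w1,t3) ✓
Counterexamples (restrictor triples failing the scope): 0.

0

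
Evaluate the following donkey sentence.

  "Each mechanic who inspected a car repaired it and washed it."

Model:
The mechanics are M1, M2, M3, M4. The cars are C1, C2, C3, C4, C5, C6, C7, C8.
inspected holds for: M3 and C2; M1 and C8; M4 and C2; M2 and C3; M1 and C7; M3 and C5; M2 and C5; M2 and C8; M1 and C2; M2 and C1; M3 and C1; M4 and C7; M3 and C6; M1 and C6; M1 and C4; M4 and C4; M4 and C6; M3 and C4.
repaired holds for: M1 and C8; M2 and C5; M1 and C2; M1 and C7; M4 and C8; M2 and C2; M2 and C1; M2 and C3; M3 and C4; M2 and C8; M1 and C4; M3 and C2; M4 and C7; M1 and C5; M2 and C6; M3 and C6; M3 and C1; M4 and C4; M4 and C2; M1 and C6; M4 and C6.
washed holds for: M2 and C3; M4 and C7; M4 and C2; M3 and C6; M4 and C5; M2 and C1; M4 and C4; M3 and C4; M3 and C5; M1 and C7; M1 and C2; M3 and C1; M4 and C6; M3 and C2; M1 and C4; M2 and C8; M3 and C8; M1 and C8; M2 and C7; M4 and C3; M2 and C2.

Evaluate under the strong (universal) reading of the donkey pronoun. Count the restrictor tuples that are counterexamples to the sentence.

3

"it" takes "a car" as antecedent — a donkey pronoun bound across the clause boundary.
Strong reading: for every (m,c) with inspected(m,c), repaired(m,c) ∧ washed(m,c).
Restrictor pairs: (M1,C2) ✓  (M1,C4) ✓  (M1,C6) ✗  (M1,C7) ✓  (M1,C8) ✓  (M2,C1) ✓  (M2,C3) ✓  (M2,C5) ✗  (M2,C8) ✓  (M3,C1) ✓  (M3,C2) ✓  (M3,C4) ✓  (M3,C5) ✗  (M3,C6) ✓  (M4,C2) ✓  (M4,C4) ✓  (M4,C6) ✓  (M4,C7) ✓
Counterexamples (restrictor pairs failing the scope): 3.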